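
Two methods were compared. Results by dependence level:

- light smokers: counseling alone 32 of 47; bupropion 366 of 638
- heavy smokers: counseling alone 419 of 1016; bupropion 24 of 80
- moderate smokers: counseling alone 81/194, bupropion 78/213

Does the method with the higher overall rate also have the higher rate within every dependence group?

Light smokers: counseling alone 32/47 = 68.1%, bupropion 366/638 = 57.4% → counseling alone
Heavy smokers: counseling alone 419/1016 = 41.2%, bupropion 24/80 = 30.0% → counseling alone
Moderate smokers: counseling alone 81/194 = 41.8%, bupropion 78/213 = 36.6% → counseling alone
Overall: counseling alone 532/1257 = 42.3%, bupropion 468/931 = 50.3% → bupropion
Counseling alone wins each dependence group but bupropion wins overall — the comparison reverses. Counseling alone's participants skew toward heavy smokers, which has a lower base rate.

No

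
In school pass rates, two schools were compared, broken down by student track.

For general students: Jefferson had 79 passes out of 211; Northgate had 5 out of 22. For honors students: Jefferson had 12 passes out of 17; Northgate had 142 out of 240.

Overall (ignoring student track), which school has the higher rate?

Northgate

General: Jefferson 79/211 = 37.4%, Northgate 5/22 = 22.7% → Jefferson
Honors: Jefferson 12/17 = 70.6%, Northgate 142/240 = 59.2% → Jefferson
Overall: Jefferson 91/228 = 39.9%, Northgate 147/262 = 56.1% → Northgate
(Jefferson wins every student group but Northgate wins overall — Jefferson's students skew toward the low-rate general group.)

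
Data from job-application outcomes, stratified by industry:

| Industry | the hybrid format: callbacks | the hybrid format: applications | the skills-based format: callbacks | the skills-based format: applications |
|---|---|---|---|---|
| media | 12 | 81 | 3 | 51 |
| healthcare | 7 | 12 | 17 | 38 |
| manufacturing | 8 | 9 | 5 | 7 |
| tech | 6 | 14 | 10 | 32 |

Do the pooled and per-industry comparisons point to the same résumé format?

Yes

Media: the hybrid format 12/81 = 14.8%, the skills-based format 3/51 = 5.9% → the hybrid format
Healthcare: the hybrid format 7/12 = 58.3%, the skills-based format 17/38 = 44.7% → the hybrid format
Manufacturing: the hybrid format 8/9 = 88.9%, the skills-based format 5/7 = 71.4% → the hybrid format
Tech: the hybrid format 6/14 = 42.9%, the skills-based format 10/32 = 31.2% → the hybrid format
Overall: the hybrid format 33/116 = 28.4%, the skills-based format 35/128 = 27.3% → the hybrid format
The hybrid format wins overall and in every industry group — no reversal.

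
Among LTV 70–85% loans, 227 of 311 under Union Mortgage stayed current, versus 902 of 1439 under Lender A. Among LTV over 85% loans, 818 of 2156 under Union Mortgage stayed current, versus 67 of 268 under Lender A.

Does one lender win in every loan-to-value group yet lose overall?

LTV 70–85%: Union Mortgage 227/311 = 73.0%, Lender A 902/1439 = 62.7% → Union Mortgage
LTV over 85%: Union Mortgage 818/2156 = 37.9%, Lender A 67/268 = 25.0% → Union Mortgage
Overall: Union Mortgage 1045/2467 = 42.4%, Lender A 969/1707 = 56.8% → Lender A
Union Mortgage wins each loan-to-value group but Lender A wins overall — the comparison reverses. Union Mortgage's loans skew toward LTV over 85%, which has a lower base rate.

Yes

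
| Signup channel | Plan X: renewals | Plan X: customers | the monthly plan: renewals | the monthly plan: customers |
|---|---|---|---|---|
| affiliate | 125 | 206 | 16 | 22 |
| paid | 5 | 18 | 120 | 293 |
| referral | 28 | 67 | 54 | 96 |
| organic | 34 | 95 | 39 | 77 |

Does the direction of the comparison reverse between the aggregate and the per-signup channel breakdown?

Affiliate: Plan X 125/206 = 60.7%, the monthly plan 16/22 = 72.7% → the monthly plan
Paid: Plan X 5/18 = 27.8%, the monthly plan 120/293 = 41.0% → the monthly plan
Referral: Plan X 28/67 = 41.8%, the monthly plan 54/96 = 56.2% → the monthly plan
Organic: Plan X 34/95 = 35.8%, the monthly plan 39/77 = 50.6% → the monthly plan
Overall: Plan X 192/386 = 49.7%, the monthly plan 229/488 = 46.9% → Plan X
The monthly plan wins each signup group but Plan X wins overall — the comparison reverses. The monthly plan's customers skew toward paid, which has a lower base rate.

Yes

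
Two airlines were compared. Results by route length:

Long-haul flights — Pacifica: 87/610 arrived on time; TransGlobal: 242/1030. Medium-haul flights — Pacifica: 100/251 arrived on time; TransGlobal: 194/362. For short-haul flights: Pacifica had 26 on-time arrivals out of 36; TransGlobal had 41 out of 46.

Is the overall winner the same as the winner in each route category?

Long-haul: Pacifica 87/610 = 14.3%, TransGlobal 242/1030 = 23.5% → TransGlobal
Medium-haul: Pacifica 100/251 = 39.8%, TransGlobal 194/362 = 53.6% → TransGlobal
Short-haul: Pacifica 26/36 = 72.2%, TransGlobal 41/46 = 89.1% → TransGlobal
Overall: Pacifica 213/897 = 23.7%, TransGlobal 477/1438 = 33.2% → TransGlobal
TransGlobal wins overall and in every route group — no reversal.

Yes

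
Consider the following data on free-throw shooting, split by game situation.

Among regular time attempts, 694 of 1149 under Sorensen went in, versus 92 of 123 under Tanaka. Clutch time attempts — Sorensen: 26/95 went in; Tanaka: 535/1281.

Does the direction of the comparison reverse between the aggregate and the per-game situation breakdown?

Yes

Regular time: Sorensen 694/1149 = 60.4%, Tanaka 92/123 = 74.8% → Tanaka
Clutch time: Sorensen 26/95 = 27.4%, Tanaka 535/1281 = 41.8% → Tanaka
Overall: Sorensen 720/1244 = 57.9%, Tanaka 627/1404 = 44.7% → Sorensen
Tanaka wins each game group but Sorensen wins overall — the comparison reverses. Tanaka's attempts skew toward clutch time, which has a lower base rate.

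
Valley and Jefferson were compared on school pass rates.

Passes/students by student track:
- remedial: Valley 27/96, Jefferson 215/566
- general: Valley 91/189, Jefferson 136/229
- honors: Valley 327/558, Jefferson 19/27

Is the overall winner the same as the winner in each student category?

No

Remedial: Valley 27/96 = 28.1%, Jefferson 215/566 = 38.0% → Jefferson
General: Valley 91/189 = 48.1%, Jefferson 136/229 = 59.4% → Jefferson
Honors: Valley 327/558 = 58.6%, Jefferson 19/27 = 70.4% → Jefferson
Overall: Valley 445/843 = 52.8%, Jefferson 370/822 = 45.0% → Valley
Jefferson wins each student group but Valley wins overall — the comparison reverses. Jefferson's students skew toward remedial, which has a lower base rate.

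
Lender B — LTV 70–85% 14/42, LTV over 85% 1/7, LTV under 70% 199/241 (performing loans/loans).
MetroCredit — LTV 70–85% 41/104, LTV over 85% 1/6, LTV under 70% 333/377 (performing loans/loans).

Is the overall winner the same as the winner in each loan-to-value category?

Yes

LTV 70–85%: Lender B 14/42 = 33.3%, MetroCredit 41/104 = 39.4% → MetroCredit
LTV over 85%: Lender B 1/7 = 14.3%, MetroCredit 1/6 = 16.7% → MetroCredit
LTV under 70%: Lender B 199/241 = 82.6%, MetroCredit 333/377 = 88.3% → MetroCredit
Overall: Lender B 214/290 = 73.8%, MetroCredit 375/487 = 77.0% → MetroCredit
MetroCredit wins overall and in every loan-to-value group — no reversal.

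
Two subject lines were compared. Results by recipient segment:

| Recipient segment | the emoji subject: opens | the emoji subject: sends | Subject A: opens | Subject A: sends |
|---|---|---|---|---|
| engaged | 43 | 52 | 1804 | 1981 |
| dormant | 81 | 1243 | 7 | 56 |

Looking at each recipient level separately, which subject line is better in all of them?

Subject A

Engaged: the emoji subject 43/52 = 82.7%, Subject A 1804/1981 = 91.1% → Subject A
Dormant: the emoji subject 81/1243 = 6.5%, Subject A 7/56 = 12.5% → Subject A
Subject A has the higher rate in both groups.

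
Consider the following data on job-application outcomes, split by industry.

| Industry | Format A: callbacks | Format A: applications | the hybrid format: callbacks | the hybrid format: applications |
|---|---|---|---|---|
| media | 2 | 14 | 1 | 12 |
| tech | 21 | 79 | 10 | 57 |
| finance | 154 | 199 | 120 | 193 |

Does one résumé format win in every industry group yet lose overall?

Media: Format A 2/14 = 14.3%, the hybrid format 1/12 = 8.3% → Format A
Tech: Format A 21/79 = 26.6%, the hybrid format 10/57 = 17.5% → Format A
Finance: Format A 154/199 = 77.4%, the hybrid format 120/193 = 62.2% → Format A
Overall: Format A 177/292 = 60.6%, the hybrid format 131/262 = 50.0% → Format A
Format A wins overall and in every industry group — no reversal.

No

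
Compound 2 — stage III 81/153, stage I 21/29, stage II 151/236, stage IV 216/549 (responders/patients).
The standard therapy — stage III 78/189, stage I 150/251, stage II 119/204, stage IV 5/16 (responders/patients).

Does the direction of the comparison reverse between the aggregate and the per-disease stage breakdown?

Stage III: Compound 2 81/153 = 52.9%, the standard therapy 78/189 = 41.3% → Compound 2
Stage I: Compound 2 21/29 = 72.4%, the standard therapy 150/251 = 59.8% → Compound 2
Stage II: Compound 2 151/236 = 64.0%, the standard therapy 119/204 = 58.3% → Compound 2
Stage IV: Compound 2 216/549 = 39.3%, the standard therapy 5/16 = 31.2% → Compound 2
Overall: Compound 2 469/967 = 48.5%, the standard therapy 352/660 = 53.3% → the standard therapy
Compound 2 wins each disease group but the standard therapy wins overall — the comparison reverses. Compound 2's patients skew toward stage IV, which has a lower base rate.

Yes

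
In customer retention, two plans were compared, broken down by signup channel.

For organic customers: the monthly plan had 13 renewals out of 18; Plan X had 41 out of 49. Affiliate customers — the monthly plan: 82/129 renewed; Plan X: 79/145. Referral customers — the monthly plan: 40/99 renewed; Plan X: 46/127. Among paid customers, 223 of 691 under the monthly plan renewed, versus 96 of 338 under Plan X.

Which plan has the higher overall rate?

Organic: the monthly plan 13/18 = 72.2%, Plan X 41/49 = 83.7% → Plan X
Affiliate: the monthly plan 82/129 = 63.6%, Plan X 79/145 = 54.5% → the monthly plan
Referral: the monthly plan 40/99 = 40.4%, Plan X 46/127 = 36.2% → the monthly plan
Paid: the monthly plan 223/691 = 32.3%, Plan X 96/338 = 28.4% → the monthly plan
Overall: the monthly plan 358/937 = 38.2%, Plan X 262/659 = 39.8% → Plan X
(Neither sweeps every signup group, but Plan X has the higher pooled rate.)

Plan X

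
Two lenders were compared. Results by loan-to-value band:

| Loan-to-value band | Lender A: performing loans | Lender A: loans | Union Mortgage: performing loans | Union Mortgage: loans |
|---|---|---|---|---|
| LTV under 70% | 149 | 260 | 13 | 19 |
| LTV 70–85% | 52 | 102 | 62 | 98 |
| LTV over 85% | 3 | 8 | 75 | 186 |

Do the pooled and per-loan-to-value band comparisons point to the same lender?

No

LTV under 70%: Lender A 149/260 = 57.3%, Union Mortgage 13/19 = 68.4% → Union Mortgage
LTV 70–85%: Lender A 52/102 = 51.0%, Union Mortgage 62/98 = 63.3% → Union Mortgage
LTV over 85%: Lender A 3/8 = 37.5%, Union Mortgage 75/186 = 40.3% → Union Mortgage
Overall: Lender A 204/370 = 55.1%, Union Mortgage 150/303 = 49.5% → Lender A
Union Mortgage wins each loan-to-value group but Lender A wins overall — the comparison reverses. Union Mortgage's loans skew toward LTV over 85%, which has a lower base rate.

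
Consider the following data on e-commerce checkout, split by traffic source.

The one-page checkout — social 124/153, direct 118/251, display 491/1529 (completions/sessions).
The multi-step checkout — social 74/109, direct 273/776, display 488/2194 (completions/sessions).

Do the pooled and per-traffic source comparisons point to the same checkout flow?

Social: the one-page checkout 124/153 = 81.0%, the multi-step checkout 74/109 = 67.9% → the one-page checkout
Direct: the one-page checkout 118/251 = 47.0%, the multi-step checkout 273/776 = 35.2% → the one-page checkout
Display: the one-page checkout 491/1529 = 32.1%, the multi-step checkout 488/2194 = 22.2% → the one-page checkout
Overall: the one-page checkout 733/1933 = 37.9%, the multi-step checkout 835/3079 = 27.1% → the one-page checkout
The one-page checkout wins overall and in every traffic group — no reversal.

Yes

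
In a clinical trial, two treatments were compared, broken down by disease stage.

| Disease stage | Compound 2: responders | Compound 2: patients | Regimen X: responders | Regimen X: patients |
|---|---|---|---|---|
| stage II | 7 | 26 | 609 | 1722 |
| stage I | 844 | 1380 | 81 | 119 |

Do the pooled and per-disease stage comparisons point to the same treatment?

No

Stage II: Compound 2 7/26 = 26.9%, Regimen X 609/1722 = 35.4% → Regimen X
Stage I: Compound 2 844/1380 = 61.2%, Regimen X 81/119 = 68.1% → Regimen X
Overall: Compound 2 851/1406 = 60.5%, Regimen X 690/1841 = 37.5% → Compound 2
Regimen X wins each disease group but Compound 2 wins overall — the comparison reverses. Regimen X's patients skew toward stage II, which has a lower base rate.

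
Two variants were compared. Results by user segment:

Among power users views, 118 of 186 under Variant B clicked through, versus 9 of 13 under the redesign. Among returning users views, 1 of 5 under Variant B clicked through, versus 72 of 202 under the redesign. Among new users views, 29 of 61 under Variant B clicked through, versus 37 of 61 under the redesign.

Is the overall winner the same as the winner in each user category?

Power users: Variant B 118/186 = 63.4%, the redesign 9/13 = 69.2% → the redesign
Returning users: Variant B 1/5 = 20.0%, the redesign 72/202 = 35.6% → the redesign
New users: Variant B 29/61 = 47.5%, the redesign 37/61 = 60.7% → the redesign
Overall: Variant B 148/252 = 58.7%, the redesign 118/276 = 42.8% → Variant B
The redesign wins each user group but Variant B wins overall — the comparison reverses. The redesign's views skew toward returning users, which has a lower base rate.

No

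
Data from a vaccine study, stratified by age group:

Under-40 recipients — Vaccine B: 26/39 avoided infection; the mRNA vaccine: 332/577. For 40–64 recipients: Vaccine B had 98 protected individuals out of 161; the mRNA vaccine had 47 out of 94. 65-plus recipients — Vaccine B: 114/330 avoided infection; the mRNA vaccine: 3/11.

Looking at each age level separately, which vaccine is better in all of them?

Under-40: Vaccine B 26/39 = 66.7%, the mRNA vaccine 332/577 = 57.5% → Vaccine B
40–64: Vaccine B 98/161 = 60.9%, the mRNA vaccine 47/94 = 50.0% → Vaccine B
65-plus: Vaccine B 114/330 = 34.5%, the mRNA vaccine 3/11 = 27.3% → Vaccine B
Vaccine B has the higher rate in all 3 groups.

Vaccine B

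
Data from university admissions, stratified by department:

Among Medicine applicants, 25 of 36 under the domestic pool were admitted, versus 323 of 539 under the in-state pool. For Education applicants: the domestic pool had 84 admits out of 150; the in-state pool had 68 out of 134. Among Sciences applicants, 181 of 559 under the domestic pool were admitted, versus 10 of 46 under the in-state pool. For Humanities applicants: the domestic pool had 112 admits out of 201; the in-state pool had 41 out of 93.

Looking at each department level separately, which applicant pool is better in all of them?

the domestic pool

Medicine: the domestic pool 25/36 = 69.4%, the in-state pool 323/539 = 59.9% → the domestic pool
Education: the domestic pool 84/150 = 56.0%, the in-state pool 68/134 = 50.7% → the domestic pool
Sciences: the domestic pool 181/559 = 32.4%, the in-state pool 10/46 = 21.7% → the domestic pool
Humanities: the domestic pool 112/201 = 55.7%, the in-state pool 41/93 = 44.1% → the domestic pool
The domestic pool has the higher rate in all 4 groups.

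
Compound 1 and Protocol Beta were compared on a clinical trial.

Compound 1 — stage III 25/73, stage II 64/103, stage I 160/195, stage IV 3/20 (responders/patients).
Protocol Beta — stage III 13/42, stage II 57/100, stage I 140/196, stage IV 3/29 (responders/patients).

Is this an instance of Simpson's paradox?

Stage III: Compound 1 25/73 = 34.2%, Protocol Beta 13/42 = 31.0% → Compound 1
Stage II: Compound 1 64/103 = 62.1%, Protocol Beta 57/100 = 57.0% → Compound 1
Stage I: Compound 1 160/195 = 82.1%, Protocol Beta 140/196 = 71.4% → Compound 1
Stage IV: Compound 1 3/20 = 15.0%, Protocol Beta 3/29 = 10.3% → Compound 1
Overall: Compound 1 252/391 = 64.5%, Protocol Beta 213/367 = 58.0% → Compound 1
Compound 1 wins overall and in every disease group — no reversal.

No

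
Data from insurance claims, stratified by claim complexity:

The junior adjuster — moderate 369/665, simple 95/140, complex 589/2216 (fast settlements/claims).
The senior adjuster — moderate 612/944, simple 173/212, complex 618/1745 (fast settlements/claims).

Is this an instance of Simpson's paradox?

Moderate: the junior adjuster 369/665 = 55.5%, the senior adjuster 612/944 = 64.8% → the senior adjuster
Simple: the junior adjuster 95/140 = 67.9%, the senior adjuster 173/212 = 81.6% → the senior adjuster
Complex: the junior adjuster 589/2216 = 26.6%, the senior adjuster 618/1745 = 35.4% → the senior adjuster
Overall: the junior adjuster 1053/3021 = 34.9%, the senior adjuster 1403/2901 = 48.4% → the senior adjuster
The senior adjuster wins overall and in every claim group — no reversal.

No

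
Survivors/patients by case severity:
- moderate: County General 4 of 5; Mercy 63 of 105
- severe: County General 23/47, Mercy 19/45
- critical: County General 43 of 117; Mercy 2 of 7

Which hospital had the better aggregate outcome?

Moderate: County General 4/5 = 80.0%, Mercy 63/105 = 60.0% → County General
Severe: County General 23/47 = 48.9%, Mercy 19/45 = 42.2% → County General
Critical: County General 43/117 = 36.8%, Mercy 2/7 = 28.6% → County General
Overall: County General 70/169 = 41.4%, Mercy 84/157 = 53.5% → Mercy
(County General wins every case group but Mercy wins overall — County General's patients skew toward the low-rate critical group.)

Mercy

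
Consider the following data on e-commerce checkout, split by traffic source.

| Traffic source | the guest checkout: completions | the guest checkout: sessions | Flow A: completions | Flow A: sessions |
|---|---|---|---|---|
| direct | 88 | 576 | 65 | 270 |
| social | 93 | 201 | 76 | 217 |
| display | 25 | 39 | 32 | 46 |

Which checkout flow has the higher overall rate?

Flow A

Direct: the guest checkout 88/576 = 15.3%, Flow A 65/270 = 24.1% → Flow A
Social: the guest checkout 93/201 = 46.3%, Flow A 76/217 = 35.0% → the guest checkout
Display: the guest checkout 25/39 = 64.1%, Flow A 32/46 = 69.6% → Flow A
Overall: the guest checkout 206/816 = 25.2%, Flow A 173/533 = 32.5% → Flow A
(Neither sweeps every traffic group, but Flow A has the higher pooled rate.)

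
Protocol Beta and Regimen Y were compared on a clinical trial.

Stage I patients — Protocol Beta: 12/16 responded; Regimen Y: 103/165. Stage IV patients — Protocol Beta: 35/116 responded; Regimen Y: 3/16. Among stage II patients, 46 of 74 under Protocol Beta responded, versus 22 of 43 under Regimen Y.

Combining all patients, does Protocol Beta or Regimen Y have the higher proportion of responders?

Regimen Y

Stage I: Protocol Beta 12/16 = 75.0%, Regimen Y 103/165 = 62.4% → Protocol Beta
Stage IV: Protocol Beta 35/116 = 30.2%, Regimen Y 3/16 = 18.8% → Protocol Beta
Stage II: Protocol Beta 46/74 = 62.2%, Regimen Y 22/43 = 51.2% → Protocol Beta
Overall: Protocol Beta 93/206 = 45.1%, Regimen Y 128/224 = 57.1% → Regimen Y
(Protocol Beta wins every disease group but Regimen Y wins overall — Protocol Beta's patients skew toward the low-rate stage IV group.)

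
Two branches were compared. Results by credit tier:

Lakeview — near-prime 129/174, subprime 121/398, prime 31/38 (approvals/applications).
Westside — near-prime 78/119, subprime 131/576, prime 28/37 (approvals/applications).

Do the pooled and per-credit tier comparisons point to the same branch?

Yes

Near-prime: Lakeview 129/174 = 74.1%, Westside 78/119 = 65.5% → Lakeview
Subprime: Lakeview 121/398 = 30.4%, Westside 131/576 = 22.7% → Lakeview
Prime: Lakeview 31/38 = 81.6%, Westside 28/37 = 75.7% → Lakeview
Overall: Lakeview 281/610 = 46.1%, Westside 237/732 = 32.4% → Lakeview
Lakeview wins overall and in every credit group — no reversal.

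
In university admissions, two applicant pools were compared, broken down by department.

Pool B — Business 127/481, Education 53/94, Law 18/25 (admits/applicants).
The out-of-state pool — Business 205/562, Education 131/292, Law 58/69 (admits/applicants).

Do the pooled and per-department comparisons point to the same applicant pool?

Business: Pool B 127/481 = 26.4%, the out-of-state pool 205/562 = 36.5% → the out-of-state pool
Education: Pool B 53/94 = 56.4%, the out-of-state pool 131/292 = 44.9% → Pool B
Law: Pool B 18/25 = 72.0%, the out-of-state pool 58/69 = 84.1% → the out-of-state pool
Overall: Pool B 198/600 = 33.0%, the out-of-state pool 394/923 = 42.7% → the out-of-state pool
Neither sweeps: Pool B wins 1 of 3 groups, the out-of-state pool wins 2. The out-of-state pool wins overall but not every group — no Simpson reversal.

No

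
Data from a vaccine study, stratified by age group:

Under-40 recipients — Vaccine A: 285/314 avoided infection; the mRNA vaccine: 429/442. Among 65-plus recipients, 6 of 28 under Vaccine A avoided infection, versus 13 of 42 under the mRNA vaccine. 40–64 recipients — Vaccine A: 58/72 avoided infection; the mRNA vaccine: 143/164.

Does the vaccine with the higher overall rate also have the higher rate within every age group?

Yes

Under-40: Vaccine A 285/314 = 90.8%, the mRNA vaccine 429/442 = 97.1% → the mRNA vaccine
65-plus: Vaccine A 6/28 = 21.4%, the mRNA vaccine 13/42 = 31.0% → the mRNA vaccine
40–64: Vaccine A 58/72 = 80.6%, the mRNA vaccine 143/164 = 87.2% → the mRNA vaccine
Overall: Vaccine A 349/414 = 84.3%, the mRNA vaccine 585/648 = 90.3% → the mRNA vaccine
The mRNA vaccine wins overall and in every age group — no reversal.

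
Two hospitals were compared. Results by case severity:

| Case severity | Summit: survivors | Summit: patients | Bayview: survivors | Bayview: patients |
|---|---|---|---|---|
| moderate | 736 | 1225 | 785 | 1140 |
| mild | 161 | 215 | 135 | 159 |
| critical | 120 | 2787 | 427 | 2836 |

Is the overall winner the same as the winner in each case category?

Yes

Moderate: Summit 736/1225 = 60.1%, Bayview 785/1140 = 68.9% → Bayview
Mild: Summit 161/215 = 74.9%, Bayview 135/159 = 84.9% → Bayview
Critical: Summit 120/2787 = 4.3%, Bayview 427/2836 = 15.1% → Bayview
Overall: Summit 1017/4227 = 24.1%, Bayview 1347/4135 = 32.6% → Bayview
Bayview wins overall and in every case group — no reversal.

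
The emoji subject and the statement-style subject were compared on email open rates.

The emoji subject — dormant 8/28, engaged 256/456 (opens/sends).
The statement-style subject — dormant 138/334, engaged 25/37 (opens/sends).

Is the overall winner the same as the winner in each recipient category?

Dormant: the emoji subject 8/28 = 28.6%, the statement-style subject 138/334 = 41.3% → the statement-style subject
Engaged: the emoji subject 256/456 = 56.1%, the statement-style subject 25/37 = 67.6% → the statement-style subject
Overall: the emoji subject 264/484 = 54.5%, the statement-style subject 163/371 = 43.9% → the emoji subject
The statement-style subject wins each recipient group but the emoji subject wins overall — the comparison reverses. The statement-style subject's sends skew toward dormant, which has a lower base rate.

No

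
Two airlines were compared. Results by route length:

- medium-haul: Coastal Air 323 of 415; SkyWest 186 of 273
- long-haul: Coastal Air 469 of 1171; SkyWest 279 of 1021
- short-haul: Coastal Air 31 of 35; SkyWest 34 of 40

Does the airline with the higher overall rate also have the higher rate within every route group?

Medium-haul: Coastal Air 323/415 = 77.8%, SkyWest 186/273 = 68.1% → Coastal Air
Long-haul: Coastal Air 469/1171 = 40.1%, SkyWest 279/1021 = 27.3% → Coastal Air
Short-haul: Coastal Air 31/35 = 88.6%, SkyWest 34/40 = 85.0% → Coastal Air
Overall: Coastal Air 823/1621 = 50.8%, SkyWest 499/1334 = 37.4% → Coastal Air
Coastal Air wins overall and in every route group — no reversal.

Yes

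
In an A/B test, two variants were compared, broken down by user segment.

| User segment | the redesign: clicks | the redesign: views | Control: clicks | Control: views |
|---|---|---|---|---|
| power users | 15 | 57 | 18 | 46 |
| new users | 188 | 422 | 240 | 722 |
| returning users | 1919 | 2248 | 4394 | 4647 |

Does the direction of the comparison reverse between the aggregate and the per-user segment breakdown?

No

Power users: the redesign 15/57 = 26.3%, Control 18/46 = 39.1% → Control
New users: the redesign 188/422 = 44.5%, Control 240/722 = 33.2% → the redesign
Returning users: the redesign 1919/2248 = 85.4%, Control 4394/4647 = 94.6% → Control
Overall: the redesign 2122/2727 = 77.8%, Control 4652/5415 = 85.9% → Control
Neither sweeps: the redesign wins 1 of 3 groups, Control wins 2. Control wins overall but not every group — no Simpson reversal.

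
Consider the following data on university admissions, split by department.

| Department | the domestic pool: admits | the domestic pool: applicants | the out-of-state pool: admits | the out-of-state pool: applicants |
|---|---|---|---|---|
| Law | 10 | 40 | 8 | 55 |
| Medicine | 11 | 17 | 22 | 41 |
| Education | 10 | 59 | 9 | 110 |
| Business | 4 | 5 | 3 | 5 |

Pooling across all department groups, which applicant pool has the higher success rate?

the domestic pool

Law: the domestic pool 10/40 = 25.0%, the out-of-state pool 8/55 = 14.5% → the domestic pool
Medicine: the domestic pool 11/17 = 64.7%, the out-of-state pool 22/41 = 53.7% → the domestic pool
Education: the domestic pool 10/59 = 16.9%, the out-of-state pool 9/110 = 8.2% → the domestic pool
Business: the domestic pool 4/5 = 80.0%, the out-of-state pool 3/5 = 60.0% → the domestic pool
Overall: the domestic pool 35/121 = 28.9%, the out-of-state pool 42/211 = 19.9% → the domestic pool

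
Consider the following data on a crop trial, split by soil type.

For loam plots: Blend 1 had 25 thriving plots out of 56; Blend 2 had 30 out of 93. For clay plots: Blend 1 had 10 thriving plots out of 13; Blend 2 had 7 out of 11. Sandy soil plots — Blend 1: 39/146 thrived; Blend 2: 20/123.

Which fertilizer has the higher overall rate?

Loam: Blend 1 25/56 = 44.6%, Blend 2 30/93 = 32.3% → Blend 1
Clay: Blend 1 10/13 = 76.9%, Blend 2 7/11 = 63.6% → Blend 1
Sandy soil: Blend 1 39/146 = 26.7%, Blend 2 20/123 = 16.3% → Blend 1
Overall: Blend 1 74/215 = 34.4%, Blend 2 57/227 = 25.1% → Blend 1

Blend 1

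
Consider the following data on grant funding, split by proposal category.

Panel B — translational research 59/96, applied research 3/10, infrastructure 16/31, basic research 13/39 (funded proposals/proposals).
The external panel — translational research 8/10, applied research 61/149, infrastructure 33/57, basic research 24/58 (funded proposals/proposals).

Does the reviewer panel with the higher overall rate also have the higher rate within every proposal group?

Translational research: Panel B 59/96 = 61.5%, the external panel 8/10 = 80.0% → the external panel
Applied research: Panel B 3/10 = 30.0%, the external panel 61/149 = 40.9% → the external panel
Infrastructure: Panel B 16/31 = 51.6%, the external panel 33/57 = 57.9% → the external panel
Basic research: Panel B 13/39 = 33.3%, the external panel 24/58 = 41.4% → the external panel
Overall: Panel B 91/176 = 51.7%, the external panel 126/274 = 46.0% → Panel B
The external panel wins each proposal group but Panel B wins overall — the comparison reverses. The external panel's proposals skew toward applied research, which has a lower base rate.

No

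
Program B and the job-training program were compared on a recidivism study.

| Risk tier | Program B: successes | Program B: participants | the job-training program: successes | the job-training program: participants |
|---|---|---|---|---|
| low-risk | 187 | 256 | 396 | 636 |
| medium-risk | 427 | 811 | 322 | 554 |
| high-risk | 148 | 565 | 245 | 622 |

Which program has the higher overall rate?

Low-risk: Program B 187/256 = 73.0%, the job-training program 396/636 = 62.3% → Program B
Medium-risk: Program B 427/811 = 52.7%, the job-training program 322/554 = 58.1% → the job-training program
High-risk: Program B 148/565 = 26.2%, the job-training program 245/622 = 39.4% → the job-training program
Overall: Program B 762/1632 = 46.7%, the job-training program 963/1812 = 53.1% → the job-training program
(Neither sweeps every risk group, but the job-training program has the higher pooled rate.)

the job-training program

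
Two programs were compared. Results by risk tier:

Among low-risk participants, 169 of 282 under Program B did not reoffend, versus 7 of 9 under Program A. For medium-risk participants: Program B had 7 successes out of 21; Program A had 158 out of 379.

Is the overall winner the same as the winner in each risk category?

Low-risk: Program B 169/282 = 59.9%, Program A 7/9 = 77.8% → Program A
Medium-risk: Program B 7/21 = 33.3%, Program A 158/379 = 41.7% → Program A
Overall: Program B 176/303 = 58.1%, Program A 165/388 = 42.5% → Program B
Program A wins each risk group but Program B wins overall — the comparison reverses. Program A's participants skew toward medium-risk, which has a lower base rate.

No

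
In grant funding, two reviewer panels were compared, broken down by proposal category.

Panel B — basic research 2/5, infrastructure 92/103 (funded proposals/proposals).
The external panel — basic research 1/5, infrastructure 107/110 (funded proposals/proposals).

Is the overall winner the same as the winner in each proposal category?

Basic research: Panel B 2/5 = 40.0%, the external panel 1/5 = 20.0% → Panel B
Infrastructure: Panel B 92/103 = 89.3%, the external panel 107/110 = 97.3% → the external panel
Overall: Panel B 94/108 = 87.0%, the external panel 108/115 = 93.9% → the external panel
Neither sweeps: Panel B wins 1 of 2 groups, the external panel wins 1. The external panel wins overall but not every group — no Simpson reversal.

No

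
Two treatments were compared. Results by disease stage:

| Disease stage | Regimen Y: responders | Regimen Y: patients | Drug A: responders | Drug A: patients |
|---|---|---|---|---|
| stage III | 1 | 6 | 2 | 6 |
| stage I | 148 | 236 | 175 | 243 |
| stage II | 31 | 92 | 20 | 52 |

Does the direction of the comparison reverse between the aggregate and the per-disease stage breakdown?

Stage III: Regimen Y 1/6 = 16.7%, Drug A 2/6 = 33.3% → Drug A
Stage I: Regimen Y 148/236 = 62.7%, Drug A 175/243 = 72.0% → Drug A
Stage II: Regimen Y 31/92 = 33.7%, Drug A 20/52 = 38.5% → Drug A
Overall: Regimen Y 180/334 = 53.9%, Drug A 197/301 = 65.4% → Drug A
Drug A wins overall and in every disease group — no reversal.

No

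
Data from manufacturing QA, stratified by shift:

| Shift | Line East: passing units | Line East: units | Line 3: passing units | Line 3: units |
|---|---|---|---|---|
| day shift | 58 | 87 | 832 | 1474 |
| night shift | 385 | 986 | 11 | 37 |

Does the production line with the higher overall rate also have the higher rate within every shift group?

Day shift: Line East 58/87 = 66.7%, Line 3 832/1474 = 56.4% → Line East
Night shift: Line East 385/986 = 39.0%, Line 3 11/37 = 29.7% → Line East
Overall: Line East 443/1073 = 41.3%, Line 3 843/1511 = 55.8% → Line 3
Line East wins each shift group but Line 3 wins overall — the comparison reverses. Line East's units skew toward night shift, which has a lower base rate.

No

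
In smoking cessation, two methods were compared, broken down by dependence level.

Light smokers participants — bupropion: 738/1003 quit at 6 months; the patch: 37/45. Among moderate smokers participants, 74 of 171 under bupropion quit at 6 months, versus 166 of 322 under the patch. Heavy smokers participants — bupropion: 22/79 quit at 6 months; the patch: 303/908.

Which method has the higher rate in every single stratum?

the patch

Light smokers: bupropion 738/1003 = 73.6%, the patch 37/45 = 82.2% → the patch
Moderate smokers: bupropion 74/171 = 43.3%, the patch 166/322 = 51.6% → the patch
Heavy smokers: bupropion 22/79 = 27.8%, the patch 303/908 = 33.4% → the patch
The patch has the higher rate in all 3 groups.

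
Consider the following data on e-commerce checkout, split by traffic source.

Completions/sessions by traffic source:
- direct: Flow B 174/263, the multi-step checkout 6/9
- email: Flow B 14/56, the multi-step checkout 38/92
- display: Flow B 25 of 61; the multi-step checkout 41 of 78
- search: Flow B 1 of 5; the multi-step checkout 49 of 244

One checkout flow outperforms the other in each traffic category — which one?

the multi-step checkout

Direct: Flow B 174/263 = 66.2%, the multi-step checkout 6/9 = 66.7% → the multi-step checkout
Email: Flow B 14/56 = 25.0%, the multi-step checkout 38/92 = 41.3% → the multi-step checkout
Display: Flow B 25/61 = 41.0%, the multi-step checkout 41/78 = 52.6% → the multi-step checkout
Search: Flow B 1/5 = 20.0%, the multi-step checkout 49/244 = 20.1% → the multi-step checkout
The multi-step checkout has the higher rate in all 4 groups.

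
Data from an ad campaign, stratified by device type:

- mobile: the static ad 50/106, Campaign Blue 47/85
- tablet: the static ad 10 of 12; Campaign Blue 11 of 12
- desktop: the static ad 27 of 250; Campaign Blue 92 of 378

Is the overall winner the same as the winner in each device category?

Mobile: the static ad 50/106 = 47.2%, Campaign Blue 47/85 = 55.3% → Campaign Blue
Tablet: the static ad 10/12 = 83.3%, Campaign Blue 11/12 = 91.7% → Campaign Blue
Desktop: the static ad 27/250 = 10.8%, Campaign Blue 92/378 = 24.3% → Campaign Blue
Overall: the static ad 87/368 = 23.6%, Campaign Blue 150/475 = 31.6% → Campaign Blue
Campaign Blue wins overall and in every device group — no reversal.

Yes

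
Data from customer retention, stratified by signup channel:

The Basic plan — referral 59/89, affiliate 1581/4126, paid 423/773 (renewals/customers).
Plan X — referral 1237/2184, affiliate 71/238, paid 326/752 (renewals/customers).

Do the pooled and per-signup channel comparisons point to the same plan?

No

Referral: the Basic plan 59/89 = 66.3%, Plan X 1237/2184 = 56.6% → the Basic plan
Affiliate: the Basic plan 1581/4126 = 38.3%, Plan X 71/238 = 29.8% → the Basic plan
Paid: the Basic plan 423/773 = 54.7%, Plan X 326/752 = 43.4% → the Basic plan
Overall: the Basic plan 2063/4988 = 41.4%, Plan X 1634/3174 = 51.5% → Plan X
The Basic plan wins each signup group but Plan X wins overall — the comparison reverses. The Basic plan's customers skew toward affiliate, which has a lower base rate.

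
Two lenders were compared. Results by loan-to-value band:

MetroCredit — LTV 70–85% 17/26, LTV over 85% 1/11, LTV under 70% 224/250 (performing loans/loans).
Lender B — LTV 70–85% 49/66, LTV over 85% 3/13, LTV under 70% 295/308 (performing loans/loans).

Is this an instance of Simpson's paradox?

LTV 70–85%: MetroCredit 17/26 = 65.4%, Lender B 49/66 = 74.2% → Lender B
LTV over 85%: MetroCredit 1/11 = 9.1%, Lender B 3/13 = 23.1% → Lender B
LTV under 70%: MetroCredit 224/250 = 89.6%, Lender B 295/308 = 95.8% → Lender B
Overall: MetroCredit 242/287 = 84.3%, Lender B 347/387 = 89.7% → Lender B
Lender B wins overall and in every loan-to-value group — no reversal.

No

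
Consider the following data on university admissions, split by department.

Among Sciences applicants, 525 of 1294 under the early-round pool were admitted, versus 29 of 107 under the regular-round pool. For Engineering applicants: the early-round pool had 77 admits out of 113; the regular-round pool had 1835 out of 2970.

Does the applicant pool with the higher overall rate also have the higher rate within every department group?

No

Sciences: the early-round pool 525/1294 = 40.6%, the regular-round pool 29/107 = 27.1% → the early-round pool
Engineering: the early-round pool 77/113 = 68.1%, the regular-round pool 1835/2970 = 61.8% → the early-round pool
Overall: the early-round pool 602/1407 = 42.8%, the regular-round pool 1864/3077 = 60.6% → the regular-round pool
The early-round pool wins each department group but the regular-round pool wins overall — the comparison reverses. The early-round pool's applicants skew toward Sciences, which has a lower base rate.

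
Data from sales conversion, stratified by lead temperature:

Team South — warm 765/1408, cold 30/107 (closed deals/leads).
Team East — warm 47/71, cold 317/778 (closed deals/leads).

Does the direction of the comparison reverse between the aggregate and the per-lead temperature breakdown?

Yes

Warm: Team South 765/1408 = 54.3%, Team East 47/71 = 66.2% → Team East
Cold: Team South 30/107 = 28.0%, Team East 317/778 = 40.7% → Team East
Overall: Team South 795/1515 = 52.5%, Team East 364/849 = 42.9% → Team South
Team East wins each lead group but Team South wins overall — the comparison reverses. Team East's leads skew toward cold, which has a lower base rate.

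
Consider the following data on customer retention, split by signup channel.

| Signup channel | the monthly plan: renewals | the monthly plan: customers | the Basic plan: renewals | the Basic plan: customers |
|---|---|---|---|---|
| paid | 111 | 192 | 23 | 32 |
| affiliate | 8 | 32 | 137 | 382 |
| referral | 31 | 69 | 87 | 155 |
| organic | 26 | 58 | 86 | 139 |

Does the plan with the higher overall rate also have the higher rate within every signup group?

No

Paid: the monthly plan 111/192 = 57.8%, the Basic plan 23/32 = 71.9% → the Basic plan
Affiliate: the monthly plan 8/32 = 25.0%, the Basic plan 137/382 = 35.9% → the Basic plan
Referral: the monthly plan 31/69 = 44.9%, the Basic plan 87/155 = 56.1% → the Basic plan
Organic: the monthly plan 26/58 = 44.8%, the Basic plan 86/139 = 61.9% → the Basic plan
Overall: the monthly plan 176/351 = 50.1%, the Basic plan 333/708 = 47.0% → the monthly plan
The Basic plan wins each signup group but the monthly plan wins overall — the comparison reverses. The Basic plan's customers skew toward affiliate, which has a lower base rate.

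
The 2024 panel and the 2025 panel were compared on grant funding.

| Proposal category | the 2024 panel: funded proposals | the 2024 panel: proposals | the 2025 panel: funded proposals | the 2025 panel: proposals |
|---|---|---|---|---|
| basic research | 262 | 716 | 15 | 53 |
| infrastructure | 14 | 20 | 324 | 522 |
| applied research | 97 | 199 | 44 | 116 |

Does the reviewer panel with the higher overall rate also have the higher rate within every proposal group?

No

Basic research: the 2024 panel 262/716 = 36.6%, the 2025 panel 15/53 = 28.3% → the 2024 panel
Infrastructure: the 2024 panel 14/20 = 70.0%, the 2025 panel 324/522 = 62.1% → the 2024 panel
Applied research: the 2024 panel 97/199 = 48.7%, the 2025 panel 44/116 = 37.9% → the 2024 panel
Overall: the 2024 panel 373/935 = 39.9%, the 2025 panel 383/691 = 55.4% → the 2025 panel
The 2024 panel wins each proposal group but the 2025 panel wins overall — the comparison reverses. The 2024 panel's proposals skew toward basic research, which has a lower base rate.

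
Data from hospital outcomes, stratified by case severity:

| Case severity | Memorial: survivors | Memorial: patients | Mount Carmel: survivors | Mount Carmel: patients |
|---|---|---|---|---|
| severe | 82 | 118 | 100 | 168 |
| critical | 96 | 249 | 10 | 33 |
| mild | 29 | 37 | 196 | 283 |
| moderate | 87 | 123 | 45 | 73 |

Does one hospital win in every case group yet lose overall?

Yes

Severe: Memorial 82/118 = 69.5%, Mount Carmel 100/168 = 59.5% → Memorial
Critical: Memorial 96/249 = 38.6%, Mount Carmel 10/33 = 30.3% → Memorial
Mild: Memorial 29/37 = 78.4%, Mount Carmel 196/283 = 69.3% → Memorial
Moderate: Memorial 87/123 = 70.7%, Mount Carmel 45/73 = 61.6% → Memorial
Overall: Memorial 294/527 = 55.8%, Mount Carmel 351/557 = 63.0% → Mount Carmel
Memorial wins each case group but Mount Carmel wins overall — the comparison reverses. Memorial's patients skew toward critical, which has a lower base rate.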